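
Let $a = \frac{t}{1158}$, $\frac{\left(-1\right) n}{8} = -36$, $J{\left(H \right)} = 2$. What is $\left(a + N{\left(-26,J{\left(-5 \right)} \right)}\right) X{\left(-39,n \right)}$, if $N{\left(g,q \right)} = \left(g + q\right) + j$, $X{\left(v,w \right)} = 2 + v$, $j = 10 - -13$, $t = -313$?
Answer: $\frac{54427}{1158} \approx 47.001$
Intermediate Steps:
$n = 288$ ($n = \left(-8\right) \left(-36\right) = 288$)
$j = 23$ ($j = 10 + 13 = 23$)
$a = - \frac{313}{1158} \approx -0.27029$
$N{\left(g,q \right)} = 23 + g + q$ ($N{\left(g,q \right)} = \left(g + q\right) + 23 = 23 + g + q$)
$\left(a + N{\left(-26,J{\left(-5 \right)} \right)}\right) X{\left(-39,n \right)} = \left(- \frac{313}{1158} + \left(23 - 26 + 2\right)\right) \left(2 - 39\right) = \left(- \frac{313}{1158} - 1\right) \left(-37\right) = \left(- \frac{1471}{1158}\right) \left(-37\right) = \frac{54427}{1158}$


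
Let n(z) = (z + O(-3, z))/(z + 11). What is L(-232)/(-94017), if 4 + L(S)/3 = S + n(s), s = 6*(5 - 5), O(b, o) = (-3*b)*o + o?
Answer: 236/31339 ≈ 0.0075306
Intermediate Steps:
O(b, o) = o - 3*b*o (O(b, o) = -3*b*o + o = o - 3*b*o)
s = 0 (s = 6*0 = 0)
n(z) = 11*z/(11 + z) (n(z) = (z + z*(1 - 3*(-3)))/(z + 11) = (z + z*(1 + 9))/(11 + z) = (z + z*10)/(11 + z) = (z + 10*z)/(11 + z) = (11*z)/(11 + z) = 11*z/(11 + z))
L(S) = -12 + 3*S (L(S) = -12 + 3*(S + 11*0/(11 + 0)) = -12 + 3*(S + 11*0/11) = -12 + 3*(S + 11*0*(1/11)) = -12 + 3*(S + 0) = -12 + 3*S)
L(-232)/(-94017) = (-12 + 3*(-232))/(-94017) = (-12 - 696)*(-1/94017) = -708*(-1/94017) = 236/31339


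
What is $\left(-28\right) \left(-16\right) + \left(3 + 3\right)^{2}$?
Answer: $484$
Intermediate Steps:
$\left(-28\right) \left(-16\right) + \left(3 + 3\right)^{2} = 448 + 6^{2} = 448 + 36 = 484$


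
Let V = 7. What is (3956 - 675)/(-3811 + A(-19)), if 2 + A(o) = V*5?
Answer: -3281/3778 ≈ -0.86845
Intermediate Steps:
A(o) = 33 (A(o) = -2 + 7*5 = -2 + 35 = 33)
(3956 - 675)/(-3811 + A(-19)) = (3956 - 675)/(-3811 + 33) = 3281/(-3778) = 3281*(-1/3778) = -3281/3778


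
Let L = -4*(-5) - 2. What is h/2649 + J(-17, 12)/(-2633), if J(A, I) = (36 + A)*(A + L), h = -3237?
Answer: -2857784/2324939 ≈ -1.2292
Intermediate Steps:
L = 18 (L = 20 - 2 = 18)
J(A, I) = (18 + A)*(36 + A) (J(A, I) = (36 + A)*(A + 18) = (36 + A)*(18 + A) = (18 + A)*(36 + A))
h/2649 + J(-17, 12)/(-2633) = -3237/2649 + (648 + (-17)² + 54*(-17))/(-2633) = -3237*1/2649 + (648 + 289 - 918)*(-1/2633) = -1079/883 + 19*(-1/2633) = -1079/883 - 19/2633 = -2857784/2324939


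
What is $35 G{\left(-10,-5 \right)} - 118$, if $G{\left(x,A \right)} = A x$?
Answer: $1632$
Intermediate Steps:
$35 G{\left(-10,-5 \right)} - 118 = 35 \left(\left(-5\right) \left(-10\right)\right) - 118 = 35 \cdot 50 - 118 = 1750 - 118 = 1632$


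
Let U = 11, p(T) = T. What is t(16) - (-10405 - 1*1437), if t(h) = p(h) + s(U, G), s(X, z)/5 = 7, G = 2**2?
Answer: 11893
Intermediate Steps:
G = 4
s(X, z) = 35 (s(X, z) = 5*7 = 35)
t(h) = 35 + h (t(h) = h + 35 = 35 + h)
t(16) - (-10405 - 1*1437) = (35 + 16) - (-10405 - 1*1437) = 51 - (-10405 - 1437) = 51 - 1*(-11842) = 51 + 11842 = 11893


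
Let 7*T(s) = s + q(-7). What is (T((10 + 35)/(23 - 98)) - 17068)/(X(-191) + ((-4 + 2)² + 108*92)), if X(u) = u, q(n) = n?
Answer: -597418/341215 ≈ -1.7509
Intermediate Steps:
T(s) = -1 + s/7 (T(s) = (s - 7)/7 = (-7 + s)/7 = -1 + s/7)
(T((10 + 35)/(23 - 98)) - 17068)/(X(-191) + ((-4 + 2)² + 108*92)) = ((-1 + ((10 + 35)/(23 - 98))/7) - 17068)/(-191 + ((-4 + 2)² + 108*92)) = ((-1 + (45/(-75))/7) - 17068)/(-191 + ((-2)² + 9936)) = ((-1 + (45*(-1/75))/7) - 17068)/(-191 + (4 + 9936)) = ((-1 + (⅐)*(-⅗)) - 17068)/(-191 + 9940) = ((-1 - 3/35) - 17068)/9749 = (-38/35 - 17068)*(1/9749) = -597418/35*1/9749 = -597418/341215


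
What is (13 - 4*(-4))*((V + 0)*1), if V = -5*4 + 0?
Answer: -580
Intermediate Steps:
V = -20 (V = -20 + 0 = -20)
(13 - 4*(-4))*((V + 0)*1) = (13 - 4*(-4))*((-20 + 0)*1) = (13 + 16)*(-20*1) = 29*(-20) = -580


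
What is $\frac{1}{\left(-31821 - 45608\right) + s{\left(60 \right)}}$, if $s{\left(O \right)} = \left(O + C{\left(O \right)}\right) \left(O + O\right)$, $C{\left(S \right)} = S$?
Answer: $- \frac{1}{63029} \approx -1.5866 \cdot 10^{-5}$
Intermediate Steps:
$s{\left(O \right)} = 4 O^{2}$ ($s{\left(O \right)} = \left(O + O\right) \left(O + O\right) = 2 O 2 O = 4 O^{2}$)
$\frac{1}{\left(-31821 - 45608\right) + s{\left(60 \right)}} = \frac{1}{\left(-31821 - 45608\right) + 4 \cdot 60^{2}} = \frac{1}{-77429 + 4 \cdot 3600} = \frac{1}{-77429 + 14400} = \frac{1}{-63029} = - \frac{1}{63029}$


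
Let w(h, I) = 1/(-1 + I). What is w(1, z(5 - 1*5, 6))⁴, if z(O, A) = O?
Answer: 1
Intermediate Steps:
w(1, z(5 - 1*5, 6))⁴ = (1/(-1 + (5 - 1*5)))⁴ = (1/(-1 + (5 - 5)))⁴ = (1/(-1 + 0))⁴ = (1/(-1))⁴ = (-1)⁴ = 1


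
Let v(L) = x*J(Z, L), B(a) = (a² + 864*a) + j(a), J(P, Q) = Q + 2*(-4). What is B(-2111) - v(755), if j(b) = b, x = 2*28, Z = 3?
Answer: 2588474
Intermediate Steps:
J(P, Q) = -8 + Q (J(P, Q) = Q - 8 = -8 + Q)
x = 56
B(a) = a² + 865*a (B(a) = (a² + 864*a) + a = a² + 865*a)
v(L) = -448 + 56*L (v(L) = 56*(-8 + L) = -448 + 56*L)
B(-2111) - v(755) = -2111*(865 - 2111) - (-448 + 56*755) = -2111*(-1246) - (-448 + 42280) = 2630306 - 1*41832 = 2630306 - 41832 = 2588474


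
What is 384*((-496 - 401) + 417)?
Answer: -184320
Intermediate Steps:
384*((-496 - 401) + 417) = 384*(-897 + 417) = 384*(-480) = -184320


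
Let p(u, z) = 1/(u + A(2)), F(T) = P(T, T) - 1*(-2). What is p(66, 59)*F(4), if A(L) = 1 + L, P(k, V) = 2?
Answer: 4/69 ≈ 0.057971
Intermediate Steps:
F(T) = 4 (F(T) = 2 - 1*(-2) = 2 + 2 = 4)
p(u, z) = 1/(3 + u) (p(u, z) = 1/(u + (1 + 2)) = 1/(u + 3) = 1/(3 + u))
p(66, 59)*F(4) = 4/(3 + 66) = 4/69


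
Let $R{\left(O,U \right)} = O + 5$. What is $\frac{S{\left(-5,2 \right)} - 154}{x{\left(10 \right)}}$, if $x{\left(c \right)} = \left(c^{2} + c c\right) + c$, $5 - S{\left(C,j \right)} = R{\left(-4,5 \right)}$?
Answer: $- \frac{5}{7} \approx -0.71429$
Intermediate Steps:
$R{\left(O,U \right)} = 5 + O$
$S{\left(C,j \right)} = 4$ ($S{\left(C,j \right)} = 5 - \left(5 - 4\right) = 5 - 1 = 4$)
$x{\left(c \right)} = c + 2 c^{2}$ ($x{\left(c \right)} = \left(c^{2} + c^{2}\right) + c = 2 c^{2} + c = c + 2 c^{2}$)
$\frac{S{\left(-5,2 \right)} - 154}{x{\left(10 \right)}} = \frac{4 - 154}{10 \left(1 + 2 \cdot 10\right)} = - \frac{150}{10 \left(1 + 20\right)} = - \frac{150}{10 \cdot 21} = - \frac{150}{210} = \left(-150\right) \frac{1}{210} = - \frac{5}{7}$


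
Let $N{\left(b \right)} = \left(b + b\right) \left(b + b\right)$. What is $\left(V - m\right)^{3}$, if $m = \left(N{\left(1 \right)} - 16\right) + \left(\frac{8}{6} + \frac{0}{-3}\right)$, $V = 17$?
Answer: $\frac{571787}{27} \approx 21177.0$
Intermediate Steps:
$N{\left(b \right)} = 4 b^{2}$ ($N{\left(b \right)} = 2 b 2 b = 4 b^{2}$)
$m = - \frac{32}{3}$ ($m = \left(4 \cdot 1^{2} - 16\right) + \left(\frac{8}{6} + \frac{0}{-3}\right) = \left(4 \cdot 1 - 16\right) + \left(8 \cdot \frac{1}{6} + 0 \left(- \frac{1}{3}\right)\right) = \left(4 - 16\right) + \left(\frac{4}{3} + 0\right) = -12 + \frac{4}{3} = - \frac{32}{3} \approx -10.667$)
$\left(V - m\right)^{3} = \left(17 - - \frac{32}{3}\right)^{3} = \left(17 + \frac{32}{3}\right)^{3} = \left(\frac{83}{3}\right)^{3} = \frac{571787}{27}$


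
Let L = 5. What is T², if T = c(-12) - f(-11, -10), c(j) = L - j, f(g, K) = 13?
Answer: 16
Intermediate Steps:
c(j) = 5 - j
T = 4 (T = (5 - 1*(-12)) - 1*13 = (5 + 12) - 13 = 17 - 13 = 4)
T² = 4² = 16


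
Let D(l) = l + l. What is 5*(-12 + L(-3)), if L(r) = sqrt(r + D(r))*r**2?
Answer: -60 + 135*I ≈ -60.0 + 135.0*I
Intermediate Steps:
D(l) = 2*l
L(r) = sqrt(3)*r**(5/2) (L(r) = sqrt(r + 2*r)*r**2 = sqrt(3*r)*r**2 = (sqrt(3)*sqrt(r))*r**2 = sqrt(3)*r**(5/2))
5*(-12 + L(-3)) = 5*(-12 + sqrt(3)*(-3)**(5/2)) = 5*(-12 + sqrt(3)*(9*I*sqrt(3))) = 5*(-12 + 27*I) = -60 + 135*I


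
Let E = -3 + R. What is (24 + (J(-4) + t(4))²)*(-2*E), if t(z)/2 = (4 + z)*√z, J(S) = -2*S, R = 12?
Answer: -29232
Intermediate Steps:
t(z) = 2*√z*(4 + z) (t(z) = 2*((4 + z)*√z) = 2*(√z*(4 + z)) = 2*√z*(4 + z))
E = 9 (E = -3 + 12 = 9)
(24 + (J(-4) + t(4))²)*(-2*E) = (24 + (-2*(-4) + 2*√4*(4 + 4))²)*(-2*9) = (24 + (8 + 2*2*8)²)*(-18) = (24 + (8 + 32)²)*(-18) = (24 + 40²)*(-18) = (24 + 1600)*(-18) = 1624*(-18) = -29232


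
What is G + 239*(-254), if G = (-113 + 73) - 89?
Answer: -60835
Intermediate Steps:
G = -129 (G = -40 - 89 = -129)
G + 239*(-254) = -129 + 239*(-254) = -129 - 60706 = -60835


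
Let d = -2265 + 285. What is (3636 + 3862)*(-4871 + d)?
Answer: -51368798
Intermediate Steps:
d = -1980
(3636 + 3862)*(-4871 + d) = (3636 + 3862)*(-4871 - 1980) = 7498*(-6851) = -51368798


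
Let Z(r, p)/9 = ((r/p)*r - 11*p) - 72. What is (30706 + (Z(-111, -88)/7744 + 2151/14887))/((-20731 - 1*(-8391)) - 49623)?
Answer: -311525011260097/628619199442432 ≈ -0.49557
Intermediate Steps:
Z(r, p) = -648 - 99*p + 9*r²/p (Z(r, p) = 9*(((r/p)*r - 11*p) - 72) = 9*((r²/p - 11*p) - 72) = 9*((-11*p + r²/p) - 72) = 9*(-72 - 11*p + r²/p) = -648 - 99*p + 9*r²/p)
(30706 + (Z(-111, -88)/7744 + 2151/14887))/((-20731 - 1*(-8391)) - 49623) = (30706 + ((-648 - 99*(-88) + 9*(-111)²/(-88))/7744 + 2151/14887))/((-20731 - 1*(-8391)) - 49623) = (30706 + ((-648 + 8712 + 9*(-1/88)*12321)*(1/7744) + 2151*(1/14887)))/((-20731 + 8391) - 49623) = (30706 + ((-648 + 8712 - 110889/88)*(1/7744) + 2151/14887))/(-12340 - 49623) = (30706 + ((598743/88)*(1/7744) + 2151/14887))/(-61963) = (30706 + (598743/681472 + 2151/14887))*(-1/61963) = (30706 + 10379333313/10145073664)*(-1/61963) = (311525011260097/10145073664)*(-1/61963) = -311525011260097/628619199442432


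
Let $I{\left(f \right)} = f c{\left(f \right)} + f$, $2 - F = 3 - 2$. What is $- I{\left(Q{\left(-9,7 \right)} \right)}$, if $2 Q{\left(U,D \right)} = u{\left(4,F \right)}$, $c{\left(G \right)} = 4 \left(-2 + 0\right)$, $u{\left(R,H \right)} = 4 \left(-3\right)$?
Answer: $-42$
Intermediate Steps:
$F = 1$ ($F = 2 - \left(3 - 2\right) = 2 - 1 = 1$)
$u{\left(R,H \right)} = -12$
$c{\left(G \right)} = -8$ ($c{\left(G \right)} = 4 \left(-2\right) = -8$)
$Q{\left(U,D \right)} = -6$ ($Q{\left(U,D \right)} = \frac{1}{2} \left(-12\right) = -6$)
$I{\left(f \right)} = - 7 f$ ($I{\left(f \right)} = f \left(-8\right) + f = - 8 f + f = - 7 f$)
$- I{\left(Q{\left(-9,7 \right)} \right)} = - \left(-7\right) \left(-6\right) = \left(-1\right) 42 = -42$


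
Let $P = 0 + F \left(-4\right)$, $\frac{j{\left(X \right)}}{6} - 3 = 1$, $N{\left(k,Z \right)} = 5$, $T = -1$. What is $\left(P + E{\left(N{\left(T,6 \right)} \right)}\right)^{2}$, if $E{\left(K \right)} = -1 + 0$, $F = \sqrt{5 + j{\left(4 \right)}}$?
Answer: $465 + 8 \sqrt{29} \approx 508.08$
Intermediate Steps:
$j{\left(X \right)} = 24$ ($j{\left(X \right)} = 18 + 6 \cdot 1 = 18 + 6 = 24$)
$F = \sqrt{29}$ ($F = \sqrt{5 + 24} = \sqrt{29} \approx 5.3852$)
$P = - 4 \sqrt{29}$ ($P = 0 + \sqrt{29} \left(-4\right) = 0 - 4 \sqrt{29} = - 4 \sqrt{29} \approx -21.541$)
$E{\left(K \right)} = -1$
$\left(P + E{\left(N{\left(T,6 \right)} \right)}\right)^{2} = \left(- 4 \sqrt{29} - 1\right)^{2} = \left(-1 - 4 \sqrt{29}\right)^{2}$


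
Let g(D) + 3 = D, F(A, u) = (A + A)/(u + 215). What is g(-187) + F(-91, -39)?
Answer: -16811/88 ≈ -191.03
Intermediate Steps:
F(A, u) = 2*A/(215 + u) (F(A, u) = (2*A)/(215 + u) = 2*A/(215 + u))
g(D) = -3 + D
g(-187) + F(-91, -39) = (-3 - 187) + 2*(-91)/(215 - 39) = -190 + 2*(-91)/176 = -190 + 2*(-91)*(1/176) = -190 - 91/88 = -16811/88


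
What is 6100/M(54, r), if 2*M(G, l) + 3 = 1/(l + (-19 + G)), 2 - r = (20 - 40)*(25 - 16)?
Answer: -52948/13 ≈ -4072.9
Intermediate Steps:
r = 182 (r = 2 - (20 - 40)*(25 - 16) = 2 - (-20)*9 = 2 - 1*(-180) = 2 + 180 = 182)
M(G, l) = -3/2 + 1/(2*(-19 + G + l)) (M(G, l) = -3/2 + 1/(2*(l + (-19 + G))) = -3/2 + 1/(2*(-19 + G + l)))
6100/M(54, r) = 6100/(((58 - 3*54 - 3*182)/(2*(-19 + 54 + 182)))) = 6100/(((½)*(58 - 162 - 546)/217)) = 6100/(((½)*(1/217)*(-650))) = 6100/(-325/217) = 6100*(-217/325) = -52948/13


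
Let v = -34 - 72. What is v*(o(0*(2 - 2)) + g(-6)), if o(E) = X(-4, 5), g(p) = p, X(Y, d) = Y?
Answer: 1060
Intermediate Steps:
o(E) = -4
v = -106
v*(o(0*(2 - 2)) + g(-6)) = -106*(-4 - 6) = -106*(-10) = 1060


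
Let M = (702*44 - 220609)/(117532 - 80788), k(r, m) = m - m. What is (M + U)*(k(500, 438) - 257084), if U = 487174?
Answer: -1150485075140185/9186 ≈ -1.2524e+11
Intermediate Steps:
k(r, m) = 0
M = -189721/36744 (M = (30888 - 220609)/36744 = -189721*1/36744 = -189721/36744 ≈ -5.1633)
(M + U)*(k(500, 438) - 257084) = (-189721/36744 + 487174)*(0 - 257084) = (17900531735/36744)*(-257084) = -1150485075140185/9186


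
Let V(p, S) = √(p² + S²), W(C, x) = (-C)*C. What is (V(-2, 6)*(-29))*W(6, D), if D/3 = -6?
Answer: 2088*√10 ≈ 6602.8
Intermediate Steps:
D = -18 (D = 3*(-6) = -18)
W(C, x) = -C²
V(p, S) = √(S² + p²)
(V(-2, 6)*(-29))*W(6, D) = (√(6² + (-2)²)*(-29))*(-1*6²) = (√(36 + 4)*(-29))*(-1*36) = (√40*(-29))*(-36) = ((2*√10)*(-29))*(-36) = -58*√10*(-36) = 2088*√10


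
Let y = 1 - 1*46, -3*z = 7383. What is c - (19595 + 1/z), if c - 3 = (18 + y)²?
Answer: -46421842/2461 ≈ -18863.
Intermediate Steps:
z = -2461 (z = -⅓*7383 = -2461)
y = -45 (y = 1 - 46 = -45)
c = 732 (c = 3 + (18 - 45)² = 3 + (-27)² = 3 + 729 = 732)
c - (19595 + 1/z) = 732 - (19595 + 1/(-2461)) = 732 - (19595 - 1/2461) = 732 - 1*48223294/2461 = 732 - 48223294/2461 = -46421842/2461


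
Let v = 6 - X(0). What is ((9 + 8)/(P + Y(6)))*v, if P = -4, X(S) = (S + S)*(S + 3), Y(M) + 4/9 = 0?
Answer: -459/20 ≈ -22.950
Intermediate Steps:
Y(M) = -4/9 (Y(M) = -4/9 + 0 = -4/9)
X(S) = 2*S*(3 + S) (X(S) = (2*S)*(3 + S) = 2*S*(3 + S))
v = 6 (v = 6 - 2*0*(3 + 0) = 6 - 2*0*3 = 6 - 1*0 = 6 + 0 = 6)
((9 + 8)/(P + Y(6)))*v = ((9 + 8)/(-4 - 4/9))*6 = (17/(-40/9))*6 = (17*(-9/40))*6 = -153/40*6 = -459/20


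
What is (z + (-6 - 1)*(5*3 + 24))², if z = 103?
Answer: 28900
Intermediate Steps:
(z + (-6 - 1)*(5*3 + 24))² = (103 + (-6 - 1)*(5*3 + 24))² = (103 - 7*(15 + 24))² = (103 - 7*39)² = (103 - 273)² = (-170)² = 28900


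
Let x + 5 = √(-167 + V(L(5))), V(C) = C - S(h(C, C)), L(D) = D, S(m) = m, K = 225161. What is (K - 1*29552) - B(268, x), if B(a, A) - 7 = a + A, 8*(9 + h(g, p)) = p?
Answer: 195339 - I*√2458/4 ≈ 1.9534e+5 - 12.395*I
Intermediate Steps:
h(g, p) = -9 + p/8
V(C) = 9 + 7*C/8 (V(C) = C - (-9 + C/8) = C + (9 - C/8) = 9 + 7*C/8)
x = -5 + I*√2458/4 (x = -5 + √(-167 + (9 + (7/8)*5)) = -5 + √(-167 + (9 + 35/8)) = -5 + √(-167 + 107/8) = -5 + √(-1229/8) = -5 + I*√2458/4 ≈ -5.0 + 12.395*I)
B(a, A) = 7 + A + a (B(a, A) = 7 + (a + A) = 7 + (A + a) = 7 + A + a)
(K - 1*29552) - B(268, x) = (225161 - 1*29552) - (7 + (-5 + I*√2458/4) + 268) = (225161 - 29552) - (270 + I*√2458/4) = 195609 + (-270 - I*√2458/4) = 195339 - I*√2458/4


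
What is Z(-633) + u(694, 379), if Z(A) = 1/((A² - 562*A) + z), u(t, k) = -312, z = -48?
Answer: -235992743/756387 ≈ -312.00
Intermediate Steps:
Z(A) = 1/(-48 + A² - 562*A) (Z(A) = 1/((A² - 562*A) - 48) = 1/(-48 + A² - 562*A))
Z(-633) + u(694, 379) = 1/(-48 + (-633)² - 562*(-633)) - 312 = 1/(-48 + 400689 + 355746) - 312 = 1/756387 - 312 = -235992743/756387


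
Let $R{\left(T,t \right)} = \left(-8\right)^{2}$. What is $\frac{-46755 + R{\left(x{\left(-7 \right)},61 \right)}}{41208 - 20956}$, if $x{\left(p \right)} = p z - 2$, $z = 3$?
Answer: $- \frac{46691}{20252} \approx -2.3055$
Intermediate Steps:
$x{\left(p \right)} = -2 + 3 p$ ($x{\left(p \right)} = p 3 - 2 = 3 p - 2 = -2 + 3 p$)
$R{\left(T,t \right)} = 64$
$\frac{-46755 + R{\left(x{\left(-7 \right)},61 \right)}}{41208 - 20956} = \frac{-46755 + 64}{41208 - 20956} = - \frac{46691}{20252}$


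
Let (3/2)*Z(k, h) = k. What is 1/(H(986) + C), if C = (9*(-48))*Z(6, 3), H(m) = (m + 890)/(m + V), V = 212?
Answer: -599/1034134 ≈ -0.00057923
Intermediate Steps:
Z(k, h) = 2*k/3
H(m) = (890 + m)/(212 + m) (H(m) = (m + 890)/(m + 212) = (890 + m)/(212 + m))
C = -1728 (C = (9*(-48))*((2/3)*6) = -432*4 = -1728)
1/(H(986) + C) = 1/((890 + 986)/(212 + 986) - 1728) = 1/(1876/1198 - 1728) = 1/((1/1198)*1876 - 1728) = 1/(938/599 - 1728) = 1/(-1034134/599) = -599/1034134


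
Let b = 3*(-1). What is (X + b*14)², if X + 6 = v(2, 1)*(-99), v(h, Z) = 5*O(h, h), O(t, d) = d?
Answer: 1077444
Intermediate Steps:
b = -3
v(h, Z) = 5*h
X = -996 (X = -6 + (5*2)*(-99) = -6 + 10*(-99) = -6 - 990 = -996)
(X + b*14)² = (-996 - 3*14)² = (-996 - 42)² = (-1038)² = 1077444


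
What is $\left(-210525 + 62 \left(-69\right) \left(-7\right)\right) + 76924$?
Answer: $-103655$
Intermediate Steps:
$\left(-210525 + 62 \left(-69\right) \left(-7\right)\right) + 76924 = \left(-210525 - -29946\right) + 76924 = \left(-210525 + 29946\right) + 76924 = -180579 + 76924 = -103655$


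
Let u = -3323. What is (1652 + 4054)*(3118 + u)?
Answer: -1169730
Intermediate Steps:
(1652 + 4054)*(3118 + u) = (1652 + 4054)*(3118 - 3323) = 5706*(-205) = -1169730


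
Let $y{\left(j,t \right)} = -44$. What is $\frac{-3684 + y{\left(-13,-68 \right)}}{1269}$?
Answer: $- \frac{3728}{1269} \approx -2.9377$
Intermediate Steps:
$\frac{-3684 + y{\left(-13,-68 \right)}}{1269} = \frac{-3684 - 44}{1269} = \left(-3728\right) \frac{1}{1269} = - \frac{3728}{1269}$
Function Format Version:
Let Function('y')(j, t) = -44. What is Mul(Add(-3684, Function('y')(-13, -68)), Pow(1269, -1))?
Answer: Rational(-3728, 1269) ≈ -2.9377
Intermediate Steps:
Mul(Add(-3684, Function('y')(-13, -68)), Pow(1269, -1)) = Mul(Add(-3684, -44), Pow(1269, -1)) = Mul(-3728, Rational(1, 1269)) = Rational(-3728, 1269)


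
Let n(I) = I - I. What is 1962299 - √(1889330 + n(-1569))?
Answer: 1962299 - √1889330 ≈ 1.9609e+6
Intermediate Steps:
n(I) = 0
1962299 - √(1889330 + n(-1569)) = 1962299 - √(1889330 + 0) = 1962299 - √1889330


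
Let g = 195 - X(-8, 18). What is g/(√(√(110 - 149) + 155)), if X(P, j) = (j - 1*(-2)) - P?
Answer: 167/√(155 + I*√39) ≈ 13.406 - 0.26995*I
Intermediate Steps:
X(P, j) = 2 + j - P (X(P, j) = (j + 2) - P = (2 + j) - P = 2 + j - P)
g = 167 (g = 195 - (2 + 18 - 1*(-8)) = 195 - (2 + 18 + 8) = 195 - 1*28 = 195 - 28 = 167)
g/(√(√(110 - 149) + 155)) = 167/(√(√(110 - 149) + 155)) = 167/(√(√(-39) + 155)) = 167/(√(I*√39 + 155)) = 167/(√(155 + I*√39)) = 167/√(155 + I*√39)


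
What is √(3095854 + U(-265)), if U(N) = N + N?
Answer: 2*√773831 ≈ 1759.4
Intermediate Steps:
U(N) = 2*N
√(3095854 + U(-265)) = √(3095854 + 2*(-265)) = √(3095854 - 530) = √3095324 = 2*√773831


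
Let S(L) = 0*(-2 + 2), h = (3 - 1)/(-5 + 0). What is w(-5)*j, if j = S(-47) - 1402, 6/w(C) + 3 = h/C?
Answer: 210300/73 ≈ 2880.8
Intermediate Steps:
h = -⅖ (h = 2/(-5) = 2*(-⅕) = -⅖ ≈ -0.40000)
w(C) = 6/(-3 - 2/(5*C))
S(L) = 0 (S(L) = 0*0 = 0)
j = -1402 (j = 0 - 1402 = -1402)
w(-5)*j = -30*(-5)/(2 + 15*(-5))*(-1402) = -30*(-5)/(2 - 75)*(-1402) = -30*(-5)/(-73)*(-1402) = -30*(-5)*(-1/73)*(-1402) = -150/73*(-1402) = 210300/73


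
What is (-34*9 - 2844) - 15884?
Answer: -19034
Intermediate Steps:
(-34*9 - 2844) - 15884 = (-306 - 2844) - 15884 = -3150 - 15884 = -19034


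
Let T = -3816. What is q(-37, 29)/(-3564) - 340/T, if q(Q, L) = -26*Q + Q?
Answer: -32195/188892 ≈ -0.17044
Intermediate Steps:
q(Q, L) = -25*Q
q(-37, 29)/(-3564) - 340/T = -25*(-37)/(-3564) - 340/(-3816) = 925*(-1/3564) - 340*(-1/3816) = -925/3564 + 85/954 = -32195/188892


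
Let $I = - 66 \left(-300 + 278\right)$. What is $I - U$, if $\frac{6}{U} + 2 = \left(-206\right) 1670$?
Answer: $\frac{83253325}{57337} \approx 1452.0$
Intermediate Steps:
$U = - \frac{1}{57337}$ ($U = \frac{6}{-2 - 344020} = \frac{6}{-344022} = 6 \left(- \frac{1}{344022}\right) = - \frac{1}{57337} \approx -1.7441 \cdot 10^{-5}$)
$I = 1452$ ($I = \left(-66\right) \left(-22\right) = 1452$)
$I - U = 1452 - - \frac{1}{57337} = 1452 + \frac{1}{57337} = \frac{83253325}{57337}$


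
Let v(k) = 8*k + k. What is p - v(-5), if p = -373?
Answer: -328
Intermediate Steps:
v(k) = 9*k
p - v(-5) = -373 - 9*(-5) = -373 - 1*(-45) = -373 + 45 = -328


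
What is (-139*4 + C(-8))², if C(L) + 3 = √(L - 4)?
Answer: 312469 - 2236*I*√3 ≈ 3.1247e+5 - 3872.9*I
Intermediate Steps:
C(L) = -3 + √(-4 + L) (C(L) = -3 + √(L - 4) = -3 + √(-4 + L))
(-139*4 + C(-8))² = (-139*4 + (-3 + √(-4 - 8)))² = (-556 + (-3 + √(-12)))² = (-556 + (-3 + 2*I*√3))² = (-559 + 2*I*√3)²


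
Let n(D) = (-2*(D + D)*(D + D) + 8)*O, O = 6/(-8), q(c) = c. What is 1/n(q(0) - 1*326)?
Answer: 1/637650 ≈ 1.5683e-6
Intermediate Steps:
O = -3/4 (O = 6*(-1/8) = -3/4 ≈ -0.75000)
n(D) = -6 + 6*D**2 (n(D) = (-2*(D + D)*(D + D) + 8)*(-3/4) = (-2*2*D*2*D + 8)*(-3/4) = (-8*D**2 + 8)*(-3/4) = (8 - 8*D**2)*(-3/4) = -6 + 6*D**2)
1/n(q(0) - 1*326) = 1/(-6 + 6*(0 - 1*326)**2) = 1/(-6 + 6*(0 - 326)**2) = 1/(-6 + 6*(-326)**2) = 1/(-6 + 6*106276) = 1/(-6 + 637656) = 1/637650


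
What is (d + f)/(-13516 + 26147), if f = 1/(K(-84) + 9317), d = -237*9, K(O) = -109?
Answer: -19640663/116306248 ≈ -0.16887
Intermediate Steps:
d = -2133
f = 1/9208 (f = 1/(-109 + 9317) = 1/9208 ≈ 0.00010860)
(d + f)/(-13516 + 26147) = (-2133 + 1/9208)/(-13516 + 26147) = -19640663/9208/12631 = -19640663/9208*1/12631 = -19640663/116306248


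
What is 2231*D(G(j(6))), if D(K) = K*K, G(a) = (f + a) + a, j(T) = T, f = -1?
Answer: 269951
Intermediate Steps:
G(a) = -1 + 2*a (G(a) = (-1 + a) + a = -1 + 2*a)
D(K) = K²
2231*D(G(j(6))) = 2231*(-1 + 2*6)² = 2231*(-1 + 12)² = 2231*11² = 2231*121 = 269951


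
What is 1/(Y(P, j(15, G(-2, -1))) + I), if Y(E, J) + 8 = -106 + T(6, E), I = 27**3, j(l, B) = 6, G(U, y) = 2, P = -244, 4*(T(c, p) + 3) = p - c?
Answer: 2/39007 ≈ 5.1273e-5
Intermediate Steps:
T(c, p) = -3 - c/4 + p/4 (T(c, p) = -3 + (p - c)/4 = -3 + (-c/4 + p/4) = -3 - c/4 + p/4)
I = 19683
Y(E, J) = -237/2 + E/4 (Y(E, J) = -8 + (-106 + (-3 - 1/4*6 + E/4)) = -8 + (-106 + (-3 - 3/2 + E/4)) = -8 + (-106 + (-9/2 + E/4)) = -8 + (-221/2 + E/4) = -237/2 + E/4)
1/(Y(P, j(15, G(-2, -1))) + I) = 1/((-237/2 + (1/4)*(-244)) + 19683) = 1/((-237/2 - 61) + 19683) = 1/(-359/2 + 19683) = 1/(39007/2) = 2/39007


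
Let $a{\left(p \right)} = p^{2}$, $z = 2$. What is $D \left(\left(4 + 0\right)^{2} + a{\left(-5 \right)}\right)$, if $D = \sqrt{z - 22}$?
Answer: $82 i \sqrt{5} \approx 183.36 i$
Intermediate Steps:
$D = 2 i \sqrt{5}$ ($D = \sqrt{2 - 22} = \sqrt{-20} = 2 i \sqrt{5} \approx 4.4721 i$)
$D \left(\left(4 + 0\right)^{2} + a{\left(-5 \right)}\right) = 2 i \sqrt{5} \left(\left(4 + 0\right)^{2} + \left(-5\right)^{2}\right) = 2 i \sqrt{5} \left(4^{2} + 25\right) = 2 i \sqrt{5} \left(16 + 25\right) = 2 i \sqrt{5} \cdot 41 = 82 i \sqrt{5}$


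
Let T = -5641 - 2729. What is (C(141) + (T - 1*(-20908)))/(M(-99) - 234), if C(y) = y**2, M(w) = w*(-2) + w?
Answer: -32419/135 ≈ -240.14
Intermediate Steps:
M(w) = -w (M(w) = -2*w + w = -w)
T = -8370
(C(141) + (T - 1*(-20908)))/(M(-99) - 234) = (141**2 + (-8370 - 1*(-20908)))/(-1*(-99) - 234) = (19881 + (-8370 + 20908))/(99 - 234) = (19881 + 12538)/(-135) = 32419*(-1/135) = -32419/135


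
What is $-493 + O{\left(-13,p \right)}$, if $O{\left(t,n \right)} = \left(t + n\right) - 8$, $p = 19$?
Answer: $-495$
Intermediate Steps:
$O{\left(t,n \right)} = -8 + n + t$ ($O{\left(t,n \right)} = \left(n + t\right) - 8 = -8 + n + t$)
$-493 + O{\left(-13,p \right)} = -493 - 2 = -495$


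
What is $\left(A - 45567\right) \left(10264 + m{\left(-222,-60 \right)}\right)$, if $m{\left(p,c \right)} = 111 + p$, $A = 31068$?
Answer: $-147208347$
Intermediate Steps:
$\left(A - 45567\right) \left(10264 + m{\left(-222,-60 \right)}\right) = \left(31068 - 45567\right) \left(10264 + \left(111 - 222\right)\right) = - 14499 \left(10264 - 111\right) = \left(-14499\right) 10153 = -147208347$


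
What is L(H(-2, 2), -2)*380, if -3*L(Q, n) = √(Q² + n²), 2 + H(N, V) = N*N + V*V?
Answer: -760*√10/3 ≈ -801.11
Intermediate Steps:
H(N, V) = -2 + N² + V² (H(N, V) = -2 + (N*N + V*V) = -2 + (N² + V²) = -2 + N² + V²)
L(Q, n) = -√(Q² + n²)/3
L(H(-2, 2), -2)*380 = -√((-2 + (-2)² + 2²)² + (-2)²)/3*380 = -√((-2 + 4 + 4)² + 4)/3*380 = -√(6² + 4)/3*380 = -√(36 + 4)/3*380 = -2*√10/3*380 = -760*√10/3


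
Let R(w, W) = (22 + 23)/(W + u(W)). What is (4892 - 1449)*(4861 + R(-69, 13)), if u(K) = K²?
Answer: 3046183921/182 ≈ 1.6737e+7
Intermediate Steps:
R(w, W) = 45/(W + W²) (R(w, W) = (22 + 23)/(W + W²) = 45/(W + W²))
(4892 - 1449)*(4861 + R(-69, 13)) = (4892 - 1449)*(4861 + 45/(13*(1 + 13))) = 3443*(4861 + 45*(1/13)/14) = 3443*(4861 + 45*(1/13)*(1/14)) = 3443*(4861 + 45/182) = 3443*(884747/182) = 3046183921/182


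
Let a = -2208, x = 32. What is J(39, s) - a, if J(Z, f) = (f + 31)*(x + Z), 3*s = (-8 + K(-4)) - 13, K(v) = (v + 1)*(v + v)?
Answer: 4480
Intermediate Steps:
K(v) = 2*v*(1 + v) (K(v) = (1 + v)*(2*v) = 2*v*(1 + v))
s = 1 (s = ((-8 + 2*(-4)*(1 - 4)) - 13)/3 = ((-8 + 2*(-4)*(-3)) - 13)/3 = ((-8 + 24) - 13)/3 = (16 - 13)/3 = (⅓)*3 = 1)
J(Z, f) = (31 + f)*(32 + Z) (J(Z, f) = (f + 31)*(32 + Z) = (31 + f)*(32 + Z))
J(39, s) - a = (992 + 31*39 + 32*1 + 39*1) - 1*(-2208) = (992 + 1209 + 32 + 39) + 2208 = 2272 + 2208 = 4480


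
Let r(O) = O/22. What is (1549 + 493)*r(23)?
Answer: 23483/11 ≈ 2134.8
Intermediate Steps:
r(O) = O/22 (r(O) = O*(1/22) = O/22)
(1549 + 493)*r(23) = (1549 + 493)*((1/22)*23) = 2042*(23/22) = 23483/11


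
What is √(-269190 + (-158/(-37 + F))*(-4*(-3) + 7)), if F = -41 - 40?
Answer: I*√936961831/59 ≈ 518.81*I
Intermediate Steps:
F = -81
√(-269190 + (-158/(-37 + F))*(-4*(-3) + 7)) = √(-269190 + (-158/(-37 - 81))*(-4*(-3) + 7)) = √(-269190 + (-158/(-118))*(12 + 7)) = √(-269190 - 1/118*(-158)*19) = √(-269190 + (79/59)*19) = √(-269190 + 1501/59) = √(-15880709/59) = I*√936961831/59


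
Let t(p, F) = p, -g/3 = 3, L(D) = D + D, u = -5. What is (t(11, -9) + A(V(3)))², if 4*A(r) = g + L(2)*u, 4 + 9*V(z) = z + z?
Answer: 225/16 ≈ 14.063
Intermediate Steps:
L(D) = 2*D
g = -9 (g = -3*3 = -9)
V(z) = -4/9 + 2*z/9 (V(z) = -4/9 + (z + z)/9 = -4/9 + (2*z)/9 = -4/9 + 2*z/9)
A(r) = -29/4 (A(r) = (-9 + (2*2)*(-5))/4 = (-9 + 4*(-5))/4 = (-9 - 20)/4 = (¼)*(-29) = -29/4)
(t(11, -9) + A(V(3)))² = (11 - 29/4)² = (15/4)² = 225/16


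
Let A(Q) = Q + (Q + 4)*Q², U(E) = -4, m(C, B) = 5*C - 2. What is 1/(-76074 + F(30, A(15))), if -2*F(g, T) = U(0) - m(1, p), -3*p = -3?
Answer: -2/152141 ≈ -1.3146e-5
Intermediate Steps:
p = 1 (p = -⅓*(-3) = 1)
m(C, B) = -2 + 5*C
A(Q) = Q + Q²*(4 + Q) (A(Q) = Q + (4 + Q)*Q² = Q + Q²*(4 + Q))
F(g, T) = 7/2 (F(g, T) = -(-4 - (-2 + 5*1))/2 = -(-4 - (-2 + 5))/2 = -(-4 - 1*3)/2 = -(-4 - 3)/2 = -½*(-7) = 7/2)
1/(-76074 + F(30, A(15))) = 1/(-76074 + 7/2) = 1/(-152141/2) = -2/152141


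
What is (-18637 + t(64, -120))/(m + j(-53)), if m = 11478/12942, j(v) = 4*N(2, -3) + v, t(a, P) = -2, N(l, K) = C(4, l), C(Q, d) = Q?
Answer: 40204323/77896 ≈ 516.13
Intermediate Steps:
N(l, K) = 4
j(v) = 16 + v (j(v) = 4*4 + v = 16 + v)
m = 1913/2157 (m = 11478*(1/12942) = 1913/2157 ≈ 0.88688)
(-18637 + t(64, -120))/(m + j(-53)) = (-18637 - 2)/(1913/2157 + (16 - 53)) = -18639/(1913/2157 - 37) = -18639/(-77896/2157) = -18639*(-2157/77896) = 40204323/77896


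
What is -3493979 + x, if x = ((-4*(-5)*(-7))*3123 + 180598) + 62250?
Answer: -3688351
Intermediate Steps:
x = -194372 (x = ((20*(-7))*3123 + 180598) + 62250 = (-140*3123 + 180598) + 62250 = (-437220 + 180598) + 62250 = -256622 + 62250 = -194372)
-3493979 + x = -3493979 - 194372 = -3688351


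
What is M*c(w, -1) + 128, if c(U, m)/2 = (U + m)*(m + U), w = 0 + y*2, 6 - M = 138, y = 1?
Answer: -136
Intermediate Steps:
M = -132 (M = 6 - 1*138 = 6 - 138 = -132)
w = 2 (w = 0 + 1*2 = 0 + 2 = 2)
c(U, m) = 2*(U + m)**2 (c(U, m) = 2*((U + m)*(m + U)) = 2*((U + m)*(U + m)) = 2*(U + m)**2)
M*c(w, -1) + 128 = -264*(2 - 1)**2 + 128 = -264*1**2 + 128 = -264 + 128 = -136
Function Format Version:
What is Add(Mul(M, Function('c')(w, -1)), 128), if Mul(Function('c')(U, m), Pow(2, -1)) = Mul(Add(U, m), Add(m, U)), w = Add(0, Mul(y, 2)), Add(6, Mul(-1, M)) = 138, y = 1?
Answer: -136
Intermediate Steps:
M = -132 (M = Add(6, Mul(-1, 138)) = Add(6, -138) = -132)
w = 2 (w = Add(0, Mul(1, 2)) = Add(0, 2) = 2)
Function('c')(U, m) = Mul(2, Pow(Add(U, m), 2)) (Function('c')(U, m) = Mul(2, Mul(Add(U, m), Add(m, U))) = Mul(2, Mul(Add(U, m), Add(U, m))) = Mul(2, Pow(Add(U, m), 2)))
Add(Mul(M, Function('c')(w, -1)), 128) = Add(Mul(-132, Mul(2, Pow(Add(2, -1), 2))), 128) = Add(Mul(-132, Mul(2, Pow(1, 2))), 128) = Add(Mul(-132, Mul(2, 1)), 128) = Add(Mul(-132, 2), 128) = Add(-264, 128) = -136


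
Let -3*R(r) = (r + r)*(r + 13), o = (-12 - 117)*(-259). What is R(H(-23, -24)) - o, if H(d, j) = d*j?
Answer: -241331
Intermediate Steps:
o = 33411 (o = -129*(-259) = 33411)
R(r) = -2*r*(13 + r)/3 (R(r) = -(r + r)*(r + 13)/3 = -2*r*(13 + r)/3)
R(H(-23, -24)) - o = -2*(-23*(-24))*(13 - 23*(-24))/3 - 1*33411 = -⅔*552*(13 + 552) - 33411 = -⅔*552*565 - 33411 = -207920 - 33411 = -241331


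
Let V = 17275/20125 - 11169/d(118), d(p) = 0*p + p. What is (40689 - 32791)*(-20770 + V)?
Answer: -7826332785843/47495 ≈ -1.6478e+8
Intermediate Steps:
d(p) = p (d(p) = 0 + p = p)
V = -8909507/94990 (V = 17275/20125 - 11169/118 = 17275*(1/20125) - 11169*1/118 = 691/805 - 11169/118 = -8909507/94990 ≈ -93.794)
(40689 - 32791)*(-20770 + V) = (40689 - 32791)*(-20770 - 8909507/94990) = 7898*(-1981851807/94990) = -7826332785843/47495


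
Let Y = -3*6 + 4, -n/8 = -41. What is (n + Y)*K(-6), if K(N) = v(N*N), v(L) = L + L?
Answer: 22608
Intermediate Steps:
v(L) = 2*L
n = 328 (n = -8*(-41) = 328)
Y = -14 (Y = -18 + 4 = -14)
K(N) = 2*N**2 (K(N) = 2*(N*N) = 2*N**2)
(n + Y)*K(-6) = (328 - 14)*(2*(-6)**2) = 314*(2*36) = 314*72 = 22608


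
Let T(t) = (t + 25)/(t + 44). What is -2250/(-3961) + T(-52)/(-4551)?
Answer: 27270351/48070696 ≈ 0.56730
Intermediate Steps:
T(t) = (25 + t)/(44 + t)
-2250/(-3961) + T(-52)/(-4551) = -2250/(-3961) + ((25 - 52)/(44 - 52))/(-4551) = -2250*(-1/3961) + (-27/(-8))*(-1/4551) = 2250/3961 - ⅛*(-27)*(-1/4551) = 2250/3961 + (27/8)*(-1/4551) = 2250/3961 - 9/12136 = 27270351/48070696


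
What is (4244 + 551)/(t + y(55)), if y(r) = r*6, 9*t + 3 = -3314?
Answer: -43155/347 ≈ -124.37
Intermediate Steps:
t = -3317/9 (t = -⅓ + (⅑)*(-3314) = -⅓ - 3314/9 = -3317/9 ≈ -368.56)
y(r) = 6*r
(4244 + 551)/(t + y(55)) = (4244 + 551)/(-3317/9 + 6*55) = 4795/(-3317/9 + 330) = 4795/(-347/9) = 4795*(-9/347) = -43155/347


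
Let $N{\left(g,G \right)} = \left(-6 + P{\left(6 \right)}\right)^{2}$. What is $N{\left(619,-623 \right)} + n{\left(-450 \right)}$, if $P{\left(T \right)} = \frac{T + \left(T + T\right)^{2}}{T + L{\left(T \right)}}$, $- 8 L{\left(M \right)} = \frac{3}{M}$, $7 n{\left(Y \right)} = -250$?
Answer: $\frac{847442}{2527} \approx 335.35$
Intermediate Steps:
$n{\left(Y \right)} = - \frac{250}{7}$ ($n{\left(Y \right)} = \frac{1}{7} \left(-250\right) = - \frac{250}{7}$)
$L{\left(M \right)} = - \frac{3}{8 M}$ ($L{\left(M \right)} = - \frac{3 \frac{1}{M}}{8} = - \frac{3}{8 M}$)
$P{\left(T \right)} = \frac{T + 4 T^{2}}{T - \frac{3}{8 T}}$ ($P{\left(T \right)} = \frac{T + \left(T + T\right)^{2}}{T - \frac{3}{8 T}} = \frac{T + \left(2 T\right)^{2}}{T - \frac{3}{8 T}} = \frac{T + 4 T^{2}}{T - \frac{3}{8 T}}$)
$N{\left(g,G \right)} = \frac{133956}{361}$ ($N{\left(g,G \right)} = \left(-6 + \frac{6^{2} \left(8 + 32 \cdot 6\right)}{-3 + 8 \cdot 6^{2}}\right)^{2} = \left(-6 + \frac{36 \left(8 + 192\right)}{-3 + 8 \cdot 36}\right)^{2} = \left(-6 + 36 \frac{1}{-3 + 288} \cdot 200\right)^{2} = \left(-6 + 36 \cdot \frac{1}{285} \cdot 200\right)^{2} = \left(-6 + \frac{480}{19}\right)^{2} = \left(\frac{366}{19}\right)^{2} = \frac{133956}{361}$)
$N{\left(619,-623 \right)} + n{\left(-450 \right)} = \frac{133956}{361} - \frac{250}{7} = \frac{847442}{2527}$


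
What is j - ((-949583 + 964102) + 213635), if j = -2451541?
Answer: -2679695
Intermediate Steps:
j - ((-949583 + 964102) + 213635) = -2451541 - ((-949583 + 964102) + 213635) = -2451541 - (14519 + 213635) = -2451541 - 1*228154 = -2451541 - 228154 = -2679695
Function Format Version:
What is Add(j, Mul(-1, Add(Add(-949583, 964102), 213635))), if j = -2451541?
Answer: -2679695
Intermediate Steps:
Add(j, Mul(-1, Add(Add(-949583, 964102), 213635))) = Add(-2451541, Mul(-1, Add(Add(-949583, 964102), 213635))) = Add(-2451541, Mul(-1, Add(14519, 213635))) = Add(-2451541, Mul(-1, 228154)) = Add(-2451541, -228154) = -2679695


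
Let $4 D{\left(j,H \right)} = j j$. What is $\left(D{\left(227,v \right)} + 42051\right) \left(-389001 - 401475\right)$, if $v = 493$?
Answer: $-43423415727$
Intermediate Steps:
$D{\left(j,H \right)} = \frac{j^{2}}{4}$ ($D{\left(j,H \right)} = \frac{j j}{4} = \frac{j^{2}}{4}$)
$\left(D{\left(227,v \right)} + 42051\right) \left(-389001 - 401475\right) = \left(\frac{227^{2}}{4} + 42051\right) \left(-389001 - 401475\right) = \left(\frac{1}{4} \cdot 51529 + 42051\right) \left(-790476\right) = \left(\frac{51529}{4} + 42051\right) \left(-790476\right) = \frac{219733}{4} \left(-790476\right) = -43423415727$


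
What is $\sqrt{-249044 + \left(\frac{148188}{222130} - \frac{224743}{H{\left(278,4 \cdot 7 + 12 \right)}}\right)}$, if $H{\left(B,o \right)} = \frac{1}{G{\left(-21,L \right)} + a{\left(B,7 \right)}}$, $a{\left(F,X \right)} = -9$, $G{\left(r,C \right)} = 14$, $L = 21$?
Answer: $\frac{i \sqrt{16933570122026665}}{111065} \approx 1171.6 i$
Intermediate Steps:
$H{\left(B,o \right)} = \frac{1}{5}$ ($H{\left(B,o \right)} = \frac{1}{14 - 9} = \frac{1}{5}$)
$\sqrt{-249044 + \left(\frac{148188}{222130} - \frac{224743}{H{\left(278,4 \cdot 7 + 12 \right)}}\right)} = \sqrt{-249044 + \left(\frac{148188}{222130} - 224743 \frac{1}{\frac{1}{5}}\right)} = \sqrt{-249044 + \left(148188 \cdot \frac{1}{222130} - 1123715\right)} = \sqrt{-249044 + \left(\frac{74094}{111065} - 1123715\right)} = \sqrt{-249044 - \frac{124805332381}{111065}} = \sqrt{- \frac{152465404241}{111065}} = \frac{i \sqrt{16933570122026665}}{111065}$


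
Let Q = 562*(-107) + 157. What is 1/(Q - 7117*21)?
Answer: -1/209434 ≈ -4.7748e-6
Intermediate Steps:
Q = -59977 (Q = -60134 + 157 = -59977)
1/(Q - 7117*21) = 1/(-59977 - 7117*21) = 1/(-59977 - 149457) = 1/(-209434) = -1/209434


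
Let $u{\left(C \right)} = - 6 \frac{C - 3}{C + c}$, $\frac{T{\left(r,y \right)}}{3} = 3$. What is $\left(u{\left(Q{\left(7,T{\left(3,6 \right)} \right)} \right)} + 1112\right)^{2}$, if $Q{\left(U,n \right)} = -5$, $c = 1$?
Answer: $1210000$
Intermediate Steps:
$T{\left(r,y \right)} = 9$ ($T{\left(r,y \right)} = 3 \cdot 3 = 9$)
$u{\left(C \right)} = - \frac{6 \left(-3 + C\right)}{1 + C}$ ($u{\left(C \right)} = - 6 \frac{C - 3}{C + 1} = - 6 \frac{-3 + C}{1 + C} = - \frac{6 \left(-3 + C\right)}{1 + C}$)
$\left(u{\left(Q{\left(7,T{\left(3,6 \right)} \right)} \right)} + 1112\right)^{2} = \left(\frac{6 \left(3 - -5\right)}{1 - 5} + 1112\right)^{2} = \left(\frac{6 \left(3 + 5\right)}{-4} + 1112\right)^{2} = \left(6 \left(- \frac{1}{4}\right) 8 + 1112\right)^{2} = \left(-12 + 1112\right)^{2} = 1100^{2} = 1210000$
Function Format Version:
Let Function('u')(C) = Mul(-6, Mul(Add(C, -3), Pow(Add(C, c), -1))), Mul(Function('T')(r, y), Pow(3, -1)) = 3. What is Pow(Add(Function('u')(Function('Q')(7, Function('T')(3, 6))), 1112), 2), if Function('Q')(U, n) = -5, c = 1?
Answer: 1210000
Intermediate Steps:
Function('T')(r, y) = 9 (Function('T')(r, y) = Mul(3, 3) = 9)
Function('u')(C) = Mul(-6, Pow(Add(1, C), -1), Add(-3, C)) (Function('u')(C) = Mul(-6, Mul(Add(C, -3), Pow(Add(C, 1), -1))) = Mul(-6, Mul(Add(-3, C), Pow(Add(1, C), -1))) = Mul(-6, Mul(Pow(Add(1, C), -1), Add(-3, C))) = Mul(-6, Pow(Add(1, C), -1), Add(-3, C)))
Pow(Add(Function('u')(Function('Q')(7, Function('T')(3, 6))), 1112), 2) = Pow(Add(Mul(6, Pow(Add(1, -5), -1), Add(3, Mul(-1, -5))), 1112), 2) = Pow(Add(Mul(6, Pow(-4, -1), Add(3, 5)), 1112), 2) = Pow(Add(Mul(6, Rational(-1, 4), 8), 1112), 2) = Pow(Add(-12, 1112), 2) = Pow(1100, 2) = 1210000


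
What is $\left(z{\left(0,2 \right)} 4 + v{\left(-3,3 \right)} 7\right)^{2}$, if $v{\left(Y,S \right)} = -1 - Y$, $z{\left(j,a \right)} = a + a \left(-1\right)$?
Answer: $196$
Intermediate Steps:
$z{\left(j,a \right)} = 0$ ($z{\left(j,a \right)} = a - a = 0$)
$\left(z{\left(0,2 \right)} 4 + v{\left(-3,3 \right)} 7\right)^{2} = \left(0 \cdot 4 + \left(-1 - -3\right) 7\right)^{2} = \left(0 + \left(-1 + 3\right) 7\right)^{2} = \left(0 + 2 \cdot 7\right)^{2} = \left(0 + 14\right)^{2} = 14^{2} = 196$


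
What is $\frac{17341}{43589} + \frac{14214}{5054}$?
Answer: $\frac{50515390}{15735629} \approx 3.2103$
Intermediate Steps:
$\frac{17341}{43589} + \frac{14214}{5054} = 17341 \cdot \frac{1}{43589} + 14214 \cdot \frac{1}{5054} = \frac{17341}{43589} + \frac{7107}{2527} = \frac{50515390}{15735629}$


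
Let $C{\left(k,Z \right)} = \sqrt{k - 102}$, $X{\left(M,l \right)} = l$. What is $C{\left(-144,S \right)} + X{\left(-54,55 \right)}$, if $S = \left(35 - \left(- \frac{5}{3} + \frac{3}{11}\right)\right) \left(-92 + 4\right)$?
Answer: $55 + i \sqrt{246} \approx 55.0 + 15.684 i$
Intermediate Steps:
$S = - \frac{9608}{3}$ ($S = \left(35 - - \frac{46}{33}\right) \left(-88\right) = \left(35 + \left(\frac{5}{3} - \frac{3}{11}\right)\right) \left(-88\right) = \left(35 + \frac{46}{33}\right) \left(-88\right) = \frac{1201}{33} \left(-88\right) = - \frac{9608}{3} \approx -3202.7$)
$C{\left(k,Z \right)} = \sqrt{-102 + k}$
$C{\left(-144,S \right)} + X{\left(-54,55 \right)} = \sqrt{-102 - 144} + 55 = \sqrt{-246} + 55 = i \sqrt{246} + 55 = 55 + i \sqrt{246}$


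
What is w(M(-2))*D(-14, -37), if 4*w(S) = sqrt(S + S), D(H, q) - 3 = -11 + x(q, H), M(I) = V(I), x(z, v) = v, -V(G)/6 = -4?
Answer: -22*sqrt(3) ≈ -38.105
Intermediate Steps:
V(G) = 24 (V(G) = -6*(-4) = 24)
M(I) = 24
D(H, q) = -8 + H (D(H, q) = 3 + (-11 + H) = -8 + H)
w(S) = sqrt(2)*sqrt(S)/4 (w(S) = sqrt(S + S)/4 = sqrt(2*S)/4 = (sqrt(2)*sqrt(S))/4 = sqrt(2)*sqrt(S)/4)
w(M(-2))*D(-14, -37) = (sqrt(2)*sqrt(24)/4)*(-8 - 14) = (sqrt(2)*(2*sqrt(6))/4)*(-22) = sqrt(3)*(-22) = -22*sqrt(3)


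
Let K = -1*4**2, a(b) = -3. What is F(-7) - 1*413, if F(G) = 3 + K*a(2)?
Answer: -362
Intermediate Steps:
K = -16 (K = -1*16 = -16)
F(G) = 51 (F(G) = 3 - 16*(-3) = 3 + 48 = 51)
F(-7) - 1*413 = 51 - 1*413 = 51 - 413 = -362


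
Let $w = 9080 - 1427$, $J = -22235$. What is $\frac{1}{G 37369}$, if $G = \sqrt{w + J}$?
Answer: $- \frac{i \sqrt{14582}}{544914758} \approx - 2.2161 \cdot 10^{-7} i$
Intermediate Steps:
$w = 7653$ ($w = 9080 - 1427 = 7653$)
$G = i \sqrt{14582}$ ($G = \sqrt{7653 - 22235} = \sqrt{-14582} = i \sqrt{14582} \approx 120.76 i$)
$\frac{1}{G 37369} = \frac{1}{i \sqrt{14582} \cdot 37369} = - \frac{i \sqrt{14582}}{14582} \cdot \frac{1}{37369} = - \frac{i \sqrt{14582}}{544914758}$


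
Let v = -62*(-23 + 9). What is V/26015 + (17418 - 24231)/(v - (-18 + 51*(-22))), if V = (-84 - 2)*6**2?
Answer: -4266441/1214840 ≈ -3.5119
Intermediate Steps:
v = 868 (v = -62*(-14) = 868)
V = -3096 (V = -86*36 = -3096)
V/26015 + (17418 - 24231)/(v - (-18 + 51*(-22))) = -3096/26015 + (17418 - 24231)/(868 - (-18 + 51*(-22))) = -3096*1/26015 - 6813/(868 - (-18 - 1122)) = -72/605 - 6813/(868 - 1*(-1140)) = -72/605 - 6813/(868 + 1140) = -72/605 - 6813/2008 = -4266441/1214840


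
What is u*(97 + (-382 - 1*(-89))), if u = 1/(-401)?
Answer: 196/401 ≈ 0.48878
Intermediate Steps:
u = -1/401 ≈ -0.0024938
u*(97 + (-382 - 1*(-89))) = -(97 + (-382 - 1*(-89)))/401 = -(97 + (-382 + 89))/401 = -(97 - 293)/401 = -1/401*(-196) = 196/401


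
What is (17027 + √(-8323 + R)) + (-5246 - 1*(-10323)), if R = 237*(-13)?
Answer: 22104 + 2*I*√2851 ≈ 22104.0 + 106.79*I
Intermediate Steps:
R = -3081
(17027 + √(-8323 + R)) + (-5246 - 1*(-10323)) = (17027 + √(-8323 - 3081)) + (-5246 - 1*(-10323)) = (17027 + √(-11404)) + (-5246 + 10323) = (17027 + 2*I*√2851) + 5077 = 22104 + 2*I*√2851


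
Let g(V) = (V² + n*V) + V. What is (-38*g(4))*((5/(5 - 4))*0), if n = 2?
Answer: 0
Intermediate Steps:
g(V) = V² + 3*V (g(V) = (V² + 2*V) + V = V² + 3*V)
(-38*g(4))*((5/(5 - 4))*0) = (-152*(3 + 4))*((5/(5 - 4))*0) = (-152*7)*((5/1)*0) = (-38*28)*((5*1)*0) = -5320*0 = -1064*0 = 0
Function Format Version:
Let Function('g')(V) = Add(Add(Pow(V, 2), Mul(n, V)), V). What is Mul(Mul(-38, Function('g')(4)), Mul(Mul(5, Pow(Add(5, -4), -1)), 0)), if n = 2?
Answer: 0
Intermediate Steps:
Function('g')(V) = Add(Pow(V, 2), Mul(3, V)) (Function('g')(V) = Add(Add(Pow(V, 2), Mul(2, V)), V) = Add(Pow(V, 2), Mul(3, V)))
Mul(Mul(-38, Function('g')(4)), Mul(Mul(5, Pow(Add(5, -4), -1)), 0)) = Mul(Mul(-38, Mul(4, Add(3, 4))), Mul(Mul(5, Pow(Add(5, -4), -1)), 0)) = Mul(Mul(-38, Mul(4, 7)), Mul(Mul(5, Pow(1, -1)), 0)) = Mul(Mul(-38, 28), Mul(Mul(5, 1), 0)) = Mul(-1064, Mul(5, 0)) = Mul(-1064, 0) = 0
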